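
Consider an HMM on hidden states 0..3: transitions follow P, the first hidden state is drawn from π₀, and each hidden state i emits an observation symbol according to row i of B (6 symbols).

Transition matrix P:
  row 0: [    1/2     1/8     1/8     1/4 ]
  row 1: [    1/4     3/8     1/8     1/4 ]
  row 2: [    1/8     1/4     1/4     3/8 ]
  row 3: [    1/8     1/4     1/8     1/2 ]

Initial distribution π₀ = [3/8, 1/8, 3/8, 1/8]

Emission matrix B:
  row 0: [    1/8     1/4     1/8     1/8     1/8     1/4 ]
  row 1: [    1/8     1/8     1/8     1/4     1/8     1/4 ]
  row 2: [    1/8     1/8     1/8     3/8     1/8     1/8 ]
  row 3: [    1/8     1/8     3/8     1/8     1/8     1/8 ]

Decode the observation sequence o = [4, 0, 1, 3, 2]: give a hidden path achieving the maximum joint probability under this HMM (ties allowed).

t=0: δ = [4.688e-02, 1.562e-02, 4.688e-02, 1.562e-02]  (obs o_0=4)
t=1: δ = [2.930e-03, 1.465e-03, 1.465e-03, 2.197e-03]  ψ = [0, 2, 2, 2]  (obs o_1=0)
t=2: δ = [3.662e-04, 6.866e-05, 4.578e-05, 1.373e-04]  ψ = [0, 1, 0, 3]  (obs o_2=1)
t=3: δ = [2.289e-05, 1.144e-05, 1.717e-05, 1.144e-05]  ψ = [0, 0, 0, 0]  (obs o_3=3)
t=4: δ = [1.431e-06, 5.364e-07, 5.364e-07, 2.414e-06]  ψ = [0, 1, 2, 2]  (obs o_4=2)
backtrack: best end state = 3; path = [0, 0, 0, 2, 3]

path = [0, 0, 0, 2, 3]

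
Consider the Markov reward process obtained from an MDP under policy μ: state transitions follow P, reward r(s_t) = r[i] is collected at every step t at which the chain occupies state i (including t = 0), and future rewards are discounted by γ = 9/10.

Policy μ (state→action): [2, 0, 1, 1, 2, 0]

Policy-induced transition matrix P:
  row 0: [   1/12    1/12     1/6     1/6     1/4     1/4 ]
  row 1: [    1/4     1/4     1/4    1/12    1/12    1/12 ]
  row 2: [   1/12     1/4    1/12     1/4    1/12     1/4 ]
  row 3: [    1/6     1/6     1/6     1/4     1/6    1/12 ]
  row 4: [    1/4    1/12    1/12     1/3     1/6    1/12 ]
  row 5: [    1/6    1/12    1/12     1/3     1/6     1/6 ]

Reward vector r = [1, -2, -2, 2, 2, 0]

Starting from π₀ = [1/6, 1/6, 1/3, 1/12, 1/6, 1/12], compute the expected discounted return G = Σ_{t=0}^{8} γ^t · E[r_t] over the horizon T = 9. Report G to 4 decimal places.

t=0: π = [0.1667, 0.1667, 0.3333, 0.0833, 0.1667, 0.0833], E[r] = -0.3333, γ^t·E[r] = -0.333333, running G = -0.333333
t=1: π = [0.1528, 0.1736, 0.1319, 0.2292, 0.1389, 0.1736], E[r] = 0.2778, γ^t·E[r] = 0.250000, running G = -0.083333
t=2: π = [0.1690, 0.1534, 0.1441, 0.2344, 0.1539, 0.1453], E[r] = 0.3507, γ^t·E[r] = 0.284063, running G = 0.200729
t=3: π = [0.1662, 0.1524, 0.1425, 0.2353, 0.1560, 0.1476], E[r] = 0.3588, γ^t·E[r] = 0.261563, running G = 0.462292
t=4: π = [0.1666, 0.1521, 0.1422, 0.2360, 0.1559, 0.1471], E[r] = 0.3620, γ^t·E[r] = 0.237516, running G = 0.699807
t=5: π = [0.1666, 0.1521, 0.1422, 0.2360, 0.1560, 0.1471], E[r] = 0.3621, γ^t·E[r] = 0.213817, running G = 0.913625
t=6: π = [0.1666, 0.1521, 0.1422, 0.2360, 0.1560, 0.1471], E[r] = 0.3622, γ^t·E[r] = 0.192470, running G = 1.106094
t=7: π = [0.1666, 0.1520, 0.1422, 0.2360, 0.1560, 0.1471], E[r] = 0.3622, γ^t·E[r] = 0.173224, running G = 1.279319
t=8: π = [0.1666, 0.1520, 0.1422, 0.2360, 0.1560, 0.1471], E[r] = 0.3622, γ^t·E[r] = 0.155902, running G = 1.435221

G = 1.4352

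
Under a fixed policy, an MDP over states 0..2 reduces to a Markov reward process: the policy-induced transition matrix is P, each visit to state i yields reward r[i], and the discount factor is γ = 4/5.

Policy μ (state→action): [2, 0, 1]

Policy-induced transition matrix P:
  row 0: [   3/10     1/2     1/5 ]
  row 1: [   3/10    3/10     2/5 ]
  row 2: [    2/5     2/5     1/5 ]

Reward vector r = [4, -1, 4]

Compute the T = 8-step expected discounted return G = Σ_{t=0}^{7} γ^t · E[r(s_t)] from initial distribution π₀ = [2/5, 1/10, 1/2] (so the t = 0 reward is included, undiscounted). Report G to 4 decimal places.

G = 9.7852

t=0: π = [0.4000, 0.1000, 0.5000], E[r] = 3.5000, γ^t·E[r] = 3.500000, running G = 3.500000
t=1: π = [0.3500, 0.4300, 0.2200], E[r] = 1.8500, γ^t·E[r] = 1.480000, running G = 4.980000
t=2: π = [0.3220, 0.3920, 0.2860], E[r] = 2.0400, γ^t·E[r] = 1.305600, running G = 6.285600
t=3: π = [0.3286, 0.3930, 0.2784], E[r] = 2.0350, γ^t·E[r] = 1.041920, running G = 7.327520
t=4: π = [0.3278, 0.3936, 0.2786], E[r] = 2.0322, γ^t·E[r] = 0.832389, running G = 8.159909
t=5: π = [0.3279, 0.3934, 0.2787], E[r] = 2.0329, γ^t·E[r] = 0.666128, running G = 8.826037
t=6: π = [0.3279, 0.3934, 0.2787], E[r] = 2.0328, γ^t·E[r] = 0.532882, running G = 9.358919
t=7: π = [0.3279, 0.3934, 0.2787], E[r] = 2.0328, γ^t·E[r] = 0.426306, running G = 9.785225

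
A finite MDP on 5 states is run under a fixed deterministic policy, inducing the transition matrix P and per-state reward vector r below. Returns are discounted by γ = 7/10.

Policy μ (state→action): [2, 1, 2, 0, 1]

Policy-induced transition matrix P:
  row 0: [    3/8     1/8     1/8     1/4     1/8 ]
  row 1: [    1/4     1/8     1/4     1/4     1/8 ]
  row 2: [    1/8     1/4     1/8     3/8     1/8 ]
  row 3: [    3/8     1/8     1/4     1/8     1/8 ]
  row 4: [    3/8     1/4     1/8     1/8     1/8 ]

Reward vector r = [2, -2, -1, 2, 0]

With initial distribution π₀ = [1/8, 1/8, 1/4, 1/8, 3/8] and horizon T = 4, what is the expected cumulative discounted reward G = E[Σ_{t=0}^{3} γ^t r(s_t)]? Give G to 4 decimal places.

t=0: π = [0.1250, 0.1250, 0.2500, 0.1250, 0.3750], E[r] = 0.0000, γ^t·E[r] = 0.000000, running G = 0.000000
t=1: π = [0.2969, 0.2031, 0.1563, 0.2188, 0.1250], E[r] = 0.4688, γ^t·E[r] = 0.328125, running G = 0.328125
t=2: π = [0.3105, 0.1602, 0.1777, 0.2266, 0.1250], E[r] = 0.5762, γ^t·E[r] = 0.282324, running G = 0.610449
t=3: π = [0.3105, 0.1628, 0.1733, 0.2283, 0.1250], E[r] = 0.5786, γ^t·E[r] = 0.198464, running G = 0.808914

G = 0.8089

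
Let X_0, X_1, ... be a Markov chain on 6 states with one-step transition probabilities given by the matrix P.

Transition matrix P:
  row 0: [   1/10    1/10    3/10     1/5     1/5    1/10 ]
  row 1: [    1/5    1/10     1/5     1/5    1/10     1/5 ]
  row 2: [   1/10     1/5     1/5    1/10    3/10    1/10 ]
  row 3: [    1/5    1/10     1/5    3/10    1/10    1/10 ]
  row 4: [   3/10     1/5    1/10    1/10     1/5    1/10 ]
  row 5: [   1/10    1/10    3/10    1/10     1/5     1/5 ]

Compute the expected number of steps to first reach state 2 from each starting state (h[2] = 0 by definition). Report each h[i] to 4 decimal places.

h = [4.2467, 4.5827, 0.0000, 4.6247, 5.0919, 4.2047]

First-step conditioning: h[2] = 0; for i ≠ 2, h[i] = 1 + Σ_k P[i][k]·h[k].
  h[0] = 1 + 1/10·h[0] + 1/10·h[1] + 1/5·h[3] + 1/5·h[4] + 1/10·h[5]
  h[1] = 1 + 1/5·h[0] + 1/10·h[1] + 1/5·h[3] + 1/10·h[4] + 1/5·h[5]
  h[3] = 1 + 1/5·h[0] + 1/10·h[1] + 3/10·h[3] + 1/10·h[4] + 1/10·h[5]
  h[4] = 1 + 3/10·h[0] + 1/5·h[1] + 1/10·h[3] + 1/5·h[4] + 1/10·h[5]
  h[5] = 1 + 1/10·h[0] + 1/10·h[1] + 1/10·h[3] + 1/5·h[4] + 1/5·h[5]
Solving the 5×5 linear system over states ≠ 2 gives exactly h = [1618/381, 582/127, 0, 1762/381, 1940/381, 534/127] (h[2] = 0 is the target).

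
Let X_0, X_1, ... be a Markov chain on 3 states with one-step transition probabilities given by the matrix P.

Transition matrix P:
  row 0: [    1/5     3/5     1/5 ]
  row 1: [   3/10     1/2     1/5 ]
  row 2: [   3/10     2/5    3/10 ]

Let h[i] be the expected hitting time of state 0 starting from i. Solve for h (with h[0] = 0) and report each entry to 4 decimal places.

h = [0.0000, 3.3333, 3.3333]

First-step conditioning: h[0] = 0; for i ≠ 0, h[i] = 1 + Σ_k P[i][k]·h[k].
  h[1] = 1 + 1/2·h[1] + 1/5·h[2]
  h[2] = 1 + 2/5·h[1] + 3/10·h[2]
Solving the 2×2 linear system over states ≠ 0 gives exactly h = [0, 10/3, 10/3] (h[0] = 0 is the target).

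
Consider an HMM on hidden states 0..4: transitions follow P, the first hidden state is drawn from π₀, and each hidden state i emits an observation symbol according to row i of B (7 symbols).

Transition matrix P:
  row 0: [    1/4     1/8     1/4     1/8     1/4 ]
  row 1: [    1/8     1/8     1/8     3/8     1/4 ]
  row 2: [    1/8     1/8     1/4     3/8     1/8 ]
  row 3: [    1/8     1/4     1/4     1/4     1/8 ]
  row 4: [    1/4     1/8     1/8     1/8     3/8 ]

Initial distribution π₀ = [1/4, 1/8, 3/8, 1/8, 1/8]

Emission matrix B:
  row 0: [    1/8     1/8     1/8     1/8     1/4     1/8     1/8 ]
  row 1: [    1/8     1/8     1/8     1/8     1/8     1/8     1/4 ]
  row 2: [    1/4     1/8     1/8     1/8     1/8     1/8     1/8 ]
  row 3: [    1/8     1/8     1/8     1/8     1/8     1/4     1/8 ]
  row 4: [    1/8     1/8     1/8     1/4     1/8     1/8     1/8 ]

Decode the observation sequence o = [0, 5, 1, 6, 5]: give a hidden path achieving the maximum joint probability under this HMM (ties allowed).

t=0: δ = [3.125e-02, 1.562e-02, 9.375e-02, 1.562e-02, 1.562e-02]  (obs o_0=0)
t=1: δ = [1.465e-03, 1.465e-03, 2.930e-03, 8.789e-03, 1.465e-03]  ψ = [2, 2, 2, 2, 2]  (obs o_1=5)
t=2: δ = [1.373e-04, 2.747e-04, 2.747e-04, 2.747e-04, 1.373e-04]  ψ = [3, 3, 3, 3, 3]  (obs o_2=1)
t=3: δ = [4.292e-06, 1.717e-05, 8.583e-06, 1.287e-05, 8.583e-06]  ψ = [0, 3, 2, 1, 1]  (obs o_3=6)
t=4: δ = [2.682e-07, 4.023e-07, 4.023e-07, 1.609e-06, 5.364e-07]  ψ = [1, 3, 3, 1, 1]  (obs o_4=5)
backtrack: best end state = 3; path = [2, 3, 3, 1, 3]

path = [2, 3, 3, 1, 3]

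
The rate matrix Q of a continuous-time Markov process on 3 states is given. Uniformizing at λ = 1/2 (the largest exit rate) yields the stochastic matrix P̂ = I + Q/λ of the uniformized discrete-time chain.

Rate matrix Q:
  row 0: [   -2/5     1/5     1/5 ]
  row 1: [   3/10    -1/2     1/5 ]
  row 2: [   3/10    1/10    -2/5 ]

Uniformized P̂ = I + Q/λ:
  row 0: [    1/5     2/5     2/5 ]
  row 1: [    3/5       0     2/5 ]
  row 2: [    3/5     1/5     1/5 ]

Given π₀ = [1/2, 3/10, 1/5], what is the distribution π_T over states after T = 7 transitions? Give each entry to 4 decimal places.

t=0: π = [0.5000, 0.3000, 0.2000]
t=1: π = [0.4000, 0.2400, 0.3600]
t=2: π = [0.4400, 0.2320, 0.3280]
t=3: π = [0.4240, 0.2416, 0.3344]
t=4: π = [0.4304, 0.2365, 0.3331]
t=5: π = [0.4278, 0.2388, 0.3334]
t=6: π = [0.4289, 0.2378, 0.3333]
t=7: π = [0.4285, 0.2382, 0.3333]

π = [0.4285, 0.2382, 0.3333]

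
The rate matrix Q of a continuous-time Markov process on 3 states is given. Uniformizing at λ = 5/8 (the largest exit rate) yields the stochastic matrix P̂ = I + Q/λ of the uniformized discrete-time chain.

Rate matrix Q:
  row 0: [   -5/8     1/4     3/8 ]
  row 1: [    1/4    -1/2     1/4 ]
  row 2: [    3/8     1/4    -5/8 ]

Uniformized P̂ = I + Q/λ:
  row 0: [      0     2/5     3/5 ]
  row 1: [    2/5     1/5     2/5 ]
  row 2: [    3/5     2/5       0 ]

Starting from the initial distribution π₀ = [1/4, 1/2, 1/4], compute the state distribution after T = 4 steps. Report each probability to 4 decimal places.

t=0: π = [0.2500, 0.5000, 0.2500]
t=1: π = [0.3500, 0.3000, 0.3500]
t=2: π = [0.3300, 0.3400, 0.3300]
t=3: π = [0.3340, 0.3320, 0.3340]
t=4: π = [0.3332, 0.3336, 0.3332]

π = [0.3332, 0.3336, 0.3332]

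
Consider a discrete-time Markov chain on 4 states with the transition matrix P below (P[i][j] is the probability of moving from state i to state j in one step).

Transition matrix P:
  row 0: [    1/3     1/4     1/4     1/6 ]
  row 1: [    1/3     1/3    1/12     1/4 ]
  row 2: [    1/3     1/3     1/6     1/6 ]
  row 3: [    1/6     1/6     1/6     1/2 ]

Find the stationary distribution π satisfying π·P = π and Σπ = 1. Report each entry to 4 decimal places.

π = [0.2862, 0.2624, 0.1687, 0.2828]

Balance equations π_j = Σ_i π_i·P[i][j]:
  π_0 = 1/3·π_0 + 1/3·π_1 + 1/3·π_2 + 1/6·π_3
  π_1 = 1/4·π_0 + 1/3·π_1 + 1/3·π_2 + 1/6·π_3
  π_2 = 1/4·π_0 + 1/12·π_1 + 1/6·π_2 + 1/6·π_3
  normalize: π_0 + π_1 + π_2 + π_3 = 1
Solving the linear system gives exactly π = [168/587, 154/587, 99/587, 166/587].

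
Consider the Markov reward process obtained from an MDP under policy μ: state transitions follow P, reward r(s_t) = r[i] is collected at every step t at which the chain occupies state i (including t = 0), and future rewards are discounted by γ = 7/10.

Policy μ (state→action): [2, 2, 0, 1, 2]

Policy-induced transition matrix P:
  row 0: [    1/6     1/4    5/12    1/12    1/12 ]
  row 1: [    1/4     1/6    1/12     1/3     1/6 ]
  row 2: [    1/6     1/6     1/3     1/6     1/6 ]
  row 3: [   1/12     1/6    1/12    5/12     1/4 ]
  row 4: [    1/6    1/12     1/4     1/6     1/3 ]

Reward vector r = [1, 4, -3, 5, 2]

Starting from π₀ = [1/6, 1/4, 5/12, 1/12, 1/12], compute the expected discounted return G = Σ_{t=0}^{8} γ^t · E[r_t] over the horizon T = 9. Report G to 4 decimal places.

G = 4.1541

t=0: π = [0.1667, 0.2500, 0.4167, 0.0833, 0.0833], E[r] = 0.5000, γ^t·E[r] = 0.500000, running G = 0.500000
t=1: π = [0.1806, 0.1736, 0.2569, 0.2153, 0.1736], E[r] = 1.5278, γ^t·E[r] = 1.069444, running G = 1.569444
t=2: π = [0.1632, 0.1672, 0.2367, 0.2344, 0.1985], E[r] = 1.6910, γ^t·E[r] = 0.828576, running G = 2.398021
t=3: π = [0.1611, 0.1637, 0.2300, 0.2395, 0.2057], E[r] = 1.7351, γ^t·E[r] = 0.595122, running G = 2.993143
t=4: π = [0.1603, 0.1629, 0.2288, 0.2404, 0.2075], E[r] = 1.7428, γ^t·E[r] = 0.418444, running G = 3.411587
t=5: π = [0.1602, 0.1627, 0.2286, 0.2406, 0.2079], E[r] = 1.7441, γ^t·E[r] = 0.293138, running G = 3.704725
t=6: π = [0.1602, 0.1627, 0.2285, 0.2406, 0.2080], E[r] = 1.7443, γ^t·E[r] = 0.205213, running G = 3.909939
t=7: π = [0.1602, 0.1627, 0.2285, 0.2406, 0.2080], E[r] = 1.7443, γ^t·E[r] = 0.143648, running G = 4.053587
t=8: π = [0.1602, 0.1627, 0.2285, 0.2406, 0.2080], E[r] = 1.7443, γ^t·E[r] = 0.100553, running G = 4.154140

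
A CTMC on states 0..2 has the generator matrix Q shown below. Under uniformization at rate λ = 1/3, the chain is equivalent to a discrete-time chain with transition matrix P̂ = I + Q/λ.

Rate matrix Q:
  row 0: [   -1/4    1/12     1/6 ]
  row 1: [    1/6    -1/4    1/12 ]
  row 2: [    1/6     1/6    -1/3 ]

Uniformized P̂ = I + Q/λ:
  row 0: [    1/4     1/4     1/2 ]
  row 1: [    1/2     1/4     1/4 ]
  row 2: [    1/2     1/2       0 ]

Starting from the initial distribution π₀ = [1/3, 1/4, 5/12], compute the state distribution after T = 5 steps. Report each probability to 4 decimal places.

t=0: π = [0.3333, 0.2500, 0.4167]
t=1: π = [0.4167, 0.3542, 0.2292]
t=2: π = [0.3958, 0.3073, 0.2969]
t=3: π = [0.4010, 0.3242, 0.2747]
t=4: π = [0.3997, 0.3187, 0.2816]
t=5: π = [0.4001, 0.3204, 0.2795]

π = [0.4001, 0.3204, 0.2795]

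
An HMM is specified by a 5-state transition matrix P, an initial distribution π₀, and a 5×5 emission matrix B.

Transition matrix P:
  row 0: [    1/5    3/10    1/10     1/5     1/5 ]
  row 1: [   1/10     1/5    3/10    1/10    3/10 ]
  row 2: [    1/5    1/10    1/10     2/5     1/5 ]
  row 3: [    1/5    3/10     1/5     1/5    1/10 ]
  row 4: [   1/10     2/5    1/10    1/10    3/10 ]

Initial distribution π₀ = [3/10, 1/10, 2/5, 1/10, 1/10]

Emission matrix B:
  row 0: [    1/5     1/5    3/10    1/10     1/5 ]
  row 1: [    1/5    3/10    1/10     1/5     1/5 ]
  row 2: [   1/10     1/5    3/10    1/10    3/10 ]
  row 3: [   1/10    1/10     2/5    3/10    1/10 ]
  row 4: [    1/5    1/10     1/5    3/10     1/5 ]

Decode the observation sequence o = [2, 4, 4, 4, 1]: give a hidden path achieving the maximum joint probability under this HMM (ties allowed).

t=0: δ = [9.000e-02, 1.000e-02, 1.200e-01, 4.000e-02, 2.000e-02]  (obs o_0=2)
t=1: δ = [4.800e-03, 5.400e-03, 3.600e-03, 4.800e-03, 4.800e-03]  ψ = [2, 0, 2, 2, 2]  (obs o_1=4)
t=2: δ = [1.920e-04, 3.840e-04, 4.860e-04, 1.440e-04, 3.240e-04]  ψ = [0, 4, 1, 2, 1]  (obs o_2=4)
t=3: δ = [1.944e-05, 2.592e-05, 3.456e-05, 1.944e-05, 2.304e-05]  ψ = [2, 4, 1, 2, 1]  (obs o_3=4)
t=4: δ = [1.382e-06, 2.765e-06, 1.555e-06, 1.382e-06, 7.776e-07]  ψ = [2, 4, 1, 2, 1]  (obs o_4=1)
backtrack: best end state = 1; path = [2, 4, 1, 4, 1]

path = [2, 4, 1, 4, 1]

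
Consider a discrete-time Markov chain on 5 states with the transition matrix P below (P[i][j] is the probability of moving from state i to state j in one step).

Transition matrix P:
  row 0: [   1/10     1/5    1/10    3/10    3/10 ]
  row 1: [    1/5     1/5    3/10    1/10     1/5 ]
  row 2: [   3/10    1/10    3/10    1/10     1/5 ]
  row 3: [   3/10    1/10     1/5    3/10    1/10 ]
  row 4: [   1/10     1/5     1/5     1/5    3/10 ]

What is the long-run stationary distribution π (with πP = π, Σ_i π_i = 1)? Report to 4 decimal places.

π = [0.1999, 0.1580, 0.2176, 0.2027, 0.2219]

Balance equations π_j = Σ_i π_i·P[i][j]:
  π_0 = 1/10·π_0 + 1/5·π_1 + 3/10·π_2 + 3/10·π_3 + 1/10·π_4
  π_1 = 1/5·π_0 + 1/5·π_1 + 1/10·π_2 + 1/10·π_3 + 1/5·π_4
  π_2 = 1/10·π_0 + 3/10·π_1 + 3/10·π_2 + 1/5·π_3 + 1/5·π_4
  π_3 = 3/10·π_0 + 1/10·π_1 + 1/10·π_2 + 3/10·π_3 + 1/5·π_4
  normalize: π_0 + π_1 + π_2 + π_3 + π_4 = 1
Solving the linear system gives exactly π = [1613/8071, 1275/8071, 1756/8071, 1636/8071, 1791/8071].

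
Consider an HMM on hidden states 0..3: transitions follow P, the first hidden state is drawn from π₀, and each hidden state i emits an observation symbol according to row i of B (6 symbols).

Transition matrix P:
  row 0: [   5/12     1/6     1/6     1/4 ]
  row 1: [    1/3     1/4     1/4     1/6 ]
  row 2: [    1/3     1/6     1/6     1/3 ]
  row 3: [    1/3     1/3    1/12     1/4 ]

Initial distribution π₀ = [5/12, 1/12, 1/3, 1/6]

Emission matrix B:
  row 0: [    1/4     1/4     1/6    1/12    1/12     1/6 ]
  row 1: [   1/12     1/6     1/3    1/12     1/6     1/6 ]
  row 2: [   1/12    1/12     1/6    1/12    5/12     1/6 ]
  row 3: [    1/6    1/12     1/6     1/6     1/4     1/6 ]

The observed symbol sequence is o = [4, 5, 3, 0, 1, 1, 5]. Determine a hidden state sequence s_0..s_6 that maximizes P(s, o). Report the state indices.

path = [2, 0, 0, 0, 0, 0, 0]

t=0: δ = [3.472e-02, 1.389e-02, 1.389e-01, 4.167e-02]  (obs o_0=4)
t=1: δ = [7.716e-03, 3.858e-03, 3.858e-03, 7.716e-03]  ψ = [2, 2, 2, 2]  (obs o_1=5)
t=2: δ = [2.679e-04, 2.143e-04, 1.072e-04, 3.215e-04]  ψ = [0, 3, 0, 0]  (obs o_2=3)
t=3: δ = [2.791e-05, 8.931e-06, 4.465e-06, 1.340e-05]  ψ = [0, 3, 1, 3]  (obs o_3=0)
t=4: δ = [2.907e-06, 7.752e-07, 3.876e-07, 5.814e-07]  ψ = [0, 0, 0, 0]  (obs o_4=1)
t=5: δ = [3.028e-07, 8.075e-08, 4.038e-08, 6.056e-08]  ψ = [0, 0, 0, 0]  (obs o_5=1)
t=6: δ = [2.103e-08, 8.412e-09, 8.412e-09, 1.262e-08]  ψ = [0, 0, 0, 0]  (obs o_6=5)
backtrack: best end state = 0; path = [2, 0, 0, 0, 0, 0, 0]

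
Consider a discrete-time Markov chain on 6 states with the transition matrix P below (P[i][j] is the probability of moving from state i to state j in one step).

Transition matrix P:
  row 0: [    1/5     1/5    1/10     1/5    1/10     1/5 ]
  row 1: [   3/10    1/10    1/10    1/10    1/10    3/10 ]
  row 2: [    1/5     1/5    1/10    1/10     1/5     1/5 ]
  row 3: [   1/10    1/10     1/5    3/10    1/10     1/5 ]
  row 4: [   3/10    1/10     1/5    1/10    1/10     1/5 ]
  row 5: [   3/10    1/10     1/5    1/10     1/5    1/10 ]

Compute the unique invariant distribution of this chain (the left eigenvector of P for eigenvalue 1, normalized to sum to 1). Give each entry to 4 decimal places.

Balance equations π_j = Σ_i π_i·P[i][j]:
  π_0 = 1/5·π_0 + 3/10·π_1 + 1/5·π_2 + 1/10·π_3 + 3/10·π_4 + 3/10·π_5
  π_1 = 1/5·π_0 + 1/10·π_1 + 1/5·π_2 + 1/10·π_3 + 1/10·π_4 + 1/10·π_5
  π_2 = 1/10·π_0 + 1/10·π_1 + 1/10·π_2 + 1/5·π_3 + 1/5·π_4 + 1/5·π_5
  π_3 = 1/5·π_0 + 1/10·π_1 + 1/10·π_2 + 3/10·π_3 + 1/10·π_4 + 1/10·π_5
  π_4 = 1/10·π_0 + 1/10·π_1 + 1/5·π_2 + 1/10·π_3 + 1/10·π_4 + 1/5·π_5
  normalize: π_0 + π_1 + π_2 + π_3 + π_4 + π_5 = 1
Solving the linear system gives exactly π = [1145/4951, 683/4951, 734/4951, 762/4951, 7312/54461, 10585/54461].

π = [0.2313, 0.1380, 0.1483, 0.1539, 0.1343, 0.1944]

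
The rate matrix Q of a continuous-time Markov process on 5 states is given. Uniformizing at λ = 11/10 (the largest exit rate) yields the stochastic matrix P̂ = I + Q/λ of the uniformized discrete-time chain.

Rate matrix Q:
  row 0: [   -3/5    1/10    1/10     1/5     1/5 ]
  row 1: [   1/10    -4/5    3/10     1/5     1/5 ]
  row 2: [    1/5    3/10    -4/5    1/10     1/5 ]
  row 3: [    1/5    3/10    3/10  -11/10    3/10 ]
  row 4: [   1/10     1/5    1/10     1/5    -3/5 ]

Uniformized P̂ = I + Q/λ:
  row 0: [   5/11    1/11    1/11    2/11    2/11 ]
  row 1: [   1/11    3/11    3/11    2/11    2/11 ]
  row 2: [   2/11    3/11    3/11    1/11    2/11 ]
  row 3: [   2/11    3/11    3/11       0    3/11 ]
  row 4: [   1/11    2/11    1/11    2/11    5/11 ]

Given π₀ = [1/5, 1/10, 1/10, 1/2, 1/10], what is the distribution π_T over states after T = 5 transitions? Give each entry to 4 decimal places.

π = [0.1902, 0.2138, 0.1895, 0.1393, 0.2673]

t=0: π = [0.2000, 0.1000, 0.1000, 0.5000, 0.1000]
t=1: π = [0.2182, 0.2273, 0.2182, 0.0818, 0.2545]
t=2: π = [0.1975, 0.2099, 0.1868, 0.1471, 0.2587]
t=3: π = [0.1931, 0.2133, 0.1898, 0.1381, 0.2657]
t=4: π = [0.1909, 0.2135, 0.1893, 0.1395, 0.2668]
t=5: π = [0.1902, 0.2138, 0.1895, 0.1393, 0.2673]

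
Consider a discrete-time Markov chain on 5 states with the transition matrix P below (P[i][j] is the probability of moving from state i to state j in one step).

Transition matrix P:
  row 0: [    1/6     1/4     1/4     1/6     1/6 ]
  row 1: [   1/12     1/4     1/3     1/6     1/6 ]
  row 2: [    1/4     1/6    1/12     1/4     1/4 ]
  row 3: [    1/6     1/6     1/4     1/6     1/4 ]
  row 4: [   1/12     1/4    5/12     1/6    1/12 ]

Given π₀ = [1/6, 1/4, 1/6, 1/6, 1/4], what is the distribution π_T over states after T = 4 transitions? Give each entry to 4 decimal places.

π = [0.1548, 0.2129, 0.2561, 0.1881, 0.1882]

t=0: π = [0.1667, 0.2500, 0.1667, 0.1667, 0.2500]
t=1: π = [0.1389, 0.2222, 0.2847, 0.1806, 0.1736]
t=2: π = [0.1574, 0.2112, 0.2500, 0.1904, 0.1910]
t=3: π = [0.1540, 0.2133, 0.2578, 0.1875, 0.1875]
t=4: π = [0.1548, 0.2129, 0.2561, 0.1881, 0.1882]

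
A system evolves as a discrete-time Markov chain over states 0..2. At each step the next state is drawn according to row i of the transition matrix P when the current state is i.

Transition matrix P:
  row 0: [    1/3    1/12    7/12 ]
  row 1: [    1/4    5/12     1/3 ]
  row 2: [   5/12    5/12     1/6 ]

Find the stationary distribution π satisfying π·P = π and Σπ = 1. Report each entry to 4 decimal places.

Balance equations π_j = Σ_i π_i·P[i][j]:
  π_0 = 1/3·π_0 + 1/4·π_1 + 5/12·π_2
  π_1 = 1/12·π_0 + 5/12·π_1 + 5/12·π_2
  normalize: π_0 + π_1 + π_2 = 1
Solving the linear system gives exactly π = [25/74, 45/148, 53/148].

π = [0.3378, 0.3041, 0.3581]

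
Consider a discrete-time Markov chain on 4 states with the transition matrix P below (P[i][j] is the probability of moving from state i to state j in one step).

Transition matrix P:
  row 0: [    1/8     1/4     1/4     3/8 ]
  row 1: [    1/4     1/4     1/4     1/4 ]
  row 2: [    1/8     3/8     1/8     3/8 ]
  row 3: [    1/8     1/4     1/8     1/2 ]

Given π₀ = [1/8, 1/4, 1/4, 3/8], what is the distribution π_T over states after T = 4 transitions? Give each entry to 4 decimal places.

t=0: π = [0.1250, 0.2500, 0.2500, 0.3750]
t=1: π = [0.1563, 0.2813, 0.1719, 0.3906]
t=2: π = [0.1602, 0.2715, 0.1797, 0.3887]
t=3: π = [0.1589, 0.2725, 0.1790, 0.3896]
t=4: π = [0.1591, 0.2724, 0.1789, 0.3896]

π = [0.1591, 0.2724, 0.1789, 0.3896]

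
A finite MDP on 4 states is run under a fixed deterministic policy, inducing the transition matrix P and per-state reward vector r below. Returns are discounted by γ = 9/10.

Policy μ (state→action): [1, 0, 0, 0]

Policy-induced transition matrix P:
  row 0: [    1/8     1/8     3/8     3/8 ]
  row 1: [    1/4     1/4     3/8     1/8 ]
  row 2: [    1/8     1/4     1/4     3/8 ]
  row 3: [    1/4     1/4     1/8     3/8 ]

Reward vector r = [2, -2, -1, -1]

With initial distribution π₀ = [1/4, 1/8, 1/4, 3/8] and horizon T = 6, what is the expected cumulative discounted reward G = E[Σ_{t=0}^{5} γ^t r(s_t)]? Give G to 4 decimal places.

t=0: π = [0.2500, 0.1250, 0.2500, 0.3750], E[r] = -0.3750, γ^t·E[r] = -0.375000, running G = -0.375000
t=1: π = [0.1875, 0.2188, 0.2500, 0.3438], E[r] = -0.6563, γ^t·E[r] = -0.590625, running G = -0.965625
t=2: π = [0.1953, 0.2266, 0.2578, 0.3203], E[r] = -0.6406, γ^t·E[r] = -0.518906, running G = -1.484531
t=3: π = [0.1934, 0.2256, 0.2627, 0.3184], E[r] = -0.6455, γ^t·E[r] = -0.470575, running G = -1.955106
t=4: π = [0.1930, 0.2258, 0.2626, 0.3186], E[r] = -0.6469, γ^t·E[r] = -0.424399, running G = -2.379505
t=5: π = [0.1931, 0.2259, 0.2625, 0.3185], E[r] = -0.6467, γ^t·E[r] = -0.381878, running G = -2.761383

G = -2.7614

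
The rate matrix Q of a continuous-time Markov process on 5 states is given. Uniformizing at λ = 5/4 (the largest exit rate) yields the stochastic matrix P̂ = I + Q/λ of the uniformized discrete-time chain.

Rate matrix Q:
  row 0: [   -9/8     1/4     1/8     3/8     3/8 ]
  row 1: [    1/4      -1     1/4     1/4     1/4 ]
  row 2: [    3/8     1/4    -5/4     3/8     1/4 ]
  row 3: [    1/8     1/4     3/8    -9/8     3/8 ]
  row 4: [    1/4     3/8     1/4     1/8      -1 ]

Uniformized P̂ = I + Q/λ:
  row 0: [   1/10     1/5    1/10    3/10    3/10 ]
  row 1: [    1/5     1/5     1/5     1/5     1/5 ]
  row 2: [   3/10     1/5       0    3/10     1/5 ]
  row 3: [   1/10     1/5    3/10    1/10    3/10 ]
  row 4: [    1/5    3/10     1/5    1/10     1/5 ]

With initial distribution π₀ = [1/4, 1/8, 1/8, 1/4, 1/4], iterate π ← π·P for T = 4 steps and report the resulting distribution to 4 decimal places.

t=0: π = [0.2500, 0.1250, 0.1250, 0.2500, 0.2500]
t=1: π = [0.1625, 0.2250, 0.1750, 0.1875, 0.2500]
t=2: π = [0.1825, 0.2250, 0.1675, 0.1900, 0.2350]
t=3: π = [0.1795, 0.2235, 0.1673, 0.1925, 0.2373]
t=4: π = [0.1795, 0.2237, 0.1679, 0.1917, 0.2372]

π = [0.1795, 0.2237, 0.1679, 0.1917, 0.2372]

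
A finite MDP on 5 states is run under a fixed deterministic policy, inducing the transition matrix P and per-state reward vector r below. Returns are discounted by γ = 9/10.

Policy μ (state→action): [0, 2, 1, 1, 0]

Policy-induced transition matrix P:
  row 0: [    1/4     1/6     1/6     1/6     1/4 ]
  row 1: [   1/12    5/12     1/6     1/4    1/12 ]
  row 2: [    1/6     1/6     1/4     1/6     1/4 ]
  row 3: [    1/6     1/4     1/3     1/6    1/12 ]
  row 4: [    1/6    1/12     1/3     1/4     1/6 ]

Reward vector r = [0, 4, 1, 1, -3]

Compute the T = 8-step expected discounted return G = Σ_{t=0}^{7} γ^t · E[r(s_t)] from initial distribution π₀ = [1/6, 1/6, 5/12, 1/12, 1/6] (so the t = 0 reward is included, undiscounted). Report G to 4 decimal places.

t=0: π = [0.1667, 0.1667, 0.4167, 0.0833, 0.1667], E[r] = 0.6667, γ^t·E[r] = 0.666667, running G = 0.666667
t=1: π = [0.1667, 0.2014, 0.2431, 0.1944, 0.1944], E[r] = 0.6597, γ^t·E[r] = 0.593750, running G = 1.260417
t=2: π = [0.1638, 0.2170, 0.2517, 0.1997, 0.1678], E[r] = 0.8160, γ^t·E[r] = 0.660938, running G = 1.921354
t=3: π = [0.1622, 0.2236, 0.2489, 0.1987, 0.1666], E[r] = 0.8422, γ^t·E[r] = 0.613969, running G = 2.535323
t=4: π = [0.1616, 0.2252, 0.2483, 0.1992, 0.1657], E[r] = 0.8512, γ^t·E[r] = 0.558491, running G = 3.093814
t=5: π = [0.1614, 0.2258, 0.2482, 0.1992, 0.1655], E[r] = 0.8541, γ^t·E[r] = 0.504351, running G = 3.598165
t=6: π = [0.1613, 0.2259, 0.2481, 0.1993, 0.1654], E[r] = 0.8550, γ^t·E[r] = 0.454363, running G = 4.052528
t=7: π = [0.1613, 0.2260, 0.2481, 0.1993, 0.1654], E[r] = 0.8552, γ^t·E[r] = 0.409050, running G = 4.461578

G = 4.4616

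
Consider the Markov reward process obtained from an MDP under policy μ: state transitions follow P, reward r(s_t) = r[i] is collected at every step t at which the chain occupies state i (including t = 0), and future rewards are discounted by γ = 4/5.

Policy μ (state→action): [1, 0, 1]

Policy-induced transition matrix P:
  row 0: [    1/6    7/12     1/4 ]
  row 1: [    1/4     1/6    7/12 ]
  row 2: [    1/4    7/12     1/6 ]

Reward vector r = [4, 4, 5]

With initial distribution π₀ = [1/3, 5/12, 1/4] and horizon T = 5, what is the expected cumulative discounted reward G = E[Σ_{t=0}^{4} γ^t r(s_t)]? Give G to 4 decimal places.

t=0: π = [0.3333, 0.4167, 0.2500], E[r] = 4.2500, γ^t·E[r] = 4.250000, running G = 4.250000
t=1: π = [0.2222, 0.4097, 0.3681], E[r] = 4.3681, γ^t·E[r] = 3.494444, running G = 7.744444
t=2: π = [0.2315, 0.4126, 0.3559], E[r] = 4.3559, γ^t·E[r] = 2.787778, running G = 10.532222
t=3: π = [0.2307, 0.4114, 0.3579], E[r] = 4.3579, γ^t·E[r] = 2.231235, running G = 12.763457
t=4: π = [0.2308, 0.4119, 0.3573], E[r] = 4.3573, γ^t·E[r] = 1.784756, running G = 14.548212

G = 14.5482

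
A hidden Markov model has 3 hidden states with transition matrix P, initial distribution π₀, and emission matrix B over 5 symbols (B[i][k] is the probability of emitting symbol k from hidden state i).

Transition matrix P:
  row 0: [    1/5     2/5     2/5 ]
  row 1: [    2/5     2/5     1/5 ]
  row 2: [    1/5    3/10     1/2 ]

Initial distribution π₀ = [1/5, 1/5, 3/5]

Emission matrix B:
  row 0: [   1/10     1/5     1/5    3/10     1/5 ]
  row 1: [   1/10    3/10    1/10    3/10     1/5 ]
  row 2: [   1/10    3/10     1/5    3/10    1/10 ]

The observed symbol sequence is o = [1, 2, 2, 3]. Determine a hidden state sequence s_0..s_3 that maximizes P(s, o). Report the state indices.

path = [2, 2, 2, 2]

t=0: δ = [4.000e-02, 6.000e-02, 1.800e-01]  (obs o_0=1)
t=1: δ = [7.200e-03, 5.400e-03, 1.800e-02]  ψ = [2, 2, 2]  (obs o_1=2)
t=2: δ = [7.200e-04, 5.400e-04, 1.800e-03]  ψ = [2, 2, 2]  (obs o_2=2)
t=3: δ = [1.080e-04, 1.620e-04, 2.700e-04]  ψ = [2, 2, 2]  (obs o_3=3)
backtrack: best end state = 2; path = [2, 2, 2, 2]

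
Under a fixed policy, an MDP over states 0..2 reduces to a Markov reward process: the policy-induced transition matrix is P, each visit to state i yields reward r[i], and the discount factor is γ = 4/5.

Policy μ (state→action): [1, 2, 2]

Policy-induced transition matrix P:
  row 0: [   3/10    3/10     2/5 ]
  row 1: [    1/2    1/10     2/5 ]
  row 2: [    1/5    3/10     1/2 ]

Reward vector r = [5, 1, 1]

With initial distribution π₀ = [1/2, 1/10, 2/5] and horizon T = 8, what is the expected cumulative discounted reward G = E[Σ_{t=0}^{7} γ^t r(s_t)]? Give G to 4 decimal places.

t=0: π = [0.5000, 0.1000, 0.4000], E[r] = 3.0000, γ^t·E[r] = 3.000000, running G = 3.000000
t=1: π = [0.2800, 0.2800, 0.4400], E[r] = 2.1200, γ^t·E[r] = 1.696000, running G = 4.696000
t=2: π = [0.3120, 0.2440, 0.4440], E[r] = 2.2480, γ^t·E[r] = 1.438720, running G = 6.134720
t=3: π = [0.3044, 0.2512, 0.4444], E[r] = 2.2176, γ^t·E[r] = 1.135411, running G = 7.270131
t=4: π = [0.3058, 0.2498, 0.4444], E[r] = 2.2232, γ^t·E[r] = 0.910623, running G = 8.180754
t=5: π = [0.3055, 0.2500, 0.4444], E[r] = 2.2220, γ^t·E[r] = 0.728115, running G = 8.908869
t=6: π = [0.3056, 0.2500, 0.4444], E[r] = 2.2223, γ^t·E[r] = 0.582552, running G = 9.491422
t=7: π = [0.3056, 0.2500, 0.4444], E[r] = 2.2222, γ^t·E[r] = 0.466032, running G = 9.957454

G = 9.9575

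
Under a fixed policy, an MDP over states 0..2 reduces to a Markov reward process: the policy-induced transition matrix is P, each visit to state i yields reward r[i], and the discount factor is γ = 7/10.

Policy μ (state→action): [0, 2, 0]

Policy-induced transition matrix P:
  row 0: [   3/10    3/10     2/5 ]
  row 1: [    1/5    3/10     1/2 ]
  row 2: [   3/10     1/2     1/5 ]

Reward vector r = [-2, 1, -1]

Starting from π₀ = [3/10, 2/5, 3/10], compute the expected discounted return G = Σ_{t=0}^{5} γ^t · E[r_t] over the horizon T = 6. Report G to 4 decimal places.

t=0: π = [0.3000, 0.4000, 0.3000], E[r] = -0.5000, γ^t·E[r] = -0.500000, running G = -0.500000
t=1: π = [0.2600, 0.3600, 0.3800], E[r] = -0.5400, γ^t·E[r] = -0.378000, running G = -0.878000
t=2: π = [0.2640, 0.3760, 0.3600], E[r] = -0.5120, γ^t·E[r] = -0.250880, running G = -1.128880
t=3: π = [0.2624, 0.3720, 0.3656], E[r] = -0.5184, γ^t·E[r] = -0.177811, running G = -1.306691
t=4: π = [0.2628, 0.3731, 0.3641], E[r] = -0.5166, γ^t·E[r] = -0.124026, running G = -1.430717
t=5: π = [0.2627, 0.3728, 0.3645], E[r] = -0.5171, γ^t·E[r] = -0.086902, running G = -1.517619

G = -1.5176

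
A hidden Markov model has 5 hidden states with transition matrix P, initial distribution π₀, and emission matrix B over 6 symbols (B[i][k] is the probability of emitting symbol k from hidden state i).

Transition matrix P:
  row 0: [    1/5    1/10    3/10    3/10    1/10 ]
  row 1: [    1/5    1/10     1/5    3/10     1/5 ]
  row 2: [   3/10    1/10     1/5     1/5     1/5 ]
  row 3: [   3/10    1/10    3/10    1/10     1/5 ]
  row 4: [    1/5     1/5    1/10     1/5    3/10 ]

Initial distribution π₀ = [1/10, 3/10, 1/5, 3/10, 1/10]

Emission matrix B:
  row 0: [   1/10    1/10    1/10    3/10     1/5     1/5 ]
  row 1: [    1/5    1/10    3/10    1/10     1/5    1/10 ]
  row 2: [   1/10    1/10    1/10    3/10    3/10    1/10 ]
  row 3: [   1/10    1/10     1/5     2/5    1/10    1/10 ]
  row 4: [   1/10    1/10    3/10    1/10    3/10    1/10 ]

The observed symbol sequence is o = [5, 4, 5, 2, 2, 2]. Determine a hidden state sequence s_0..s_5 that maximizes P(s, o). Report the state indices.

path = [3, 2, 0, 3, 4, 4]

t=0: δ = [2.000e-02, 3.000e-02, 2.000e-02, 3.000e-02, 1.000e-02]  (obs o_0=5)
t=1: δ = [1.800e-03, 6.000e-04, 2.700e-03, 9.000e-04, 1.800e-03]  ψ = [3, 1, 3, 1, 1]  (obs o_1=4)
t=2: δ = [1.620e-04, 3.600e-05, 5.400e-05, 5.400e-05, 5.400e-05]  ψ = [2, 4, 0, 0, 2]  (obs o_2=5)
t=3: δ = [3.240e-06, 4.860e-06, 4.860e-06, 9.720e-06, 4.860e-06]  ψ = [0, 0, 0, 0, 0]  (obs o_3=2)
t=4: δ = [2.916e-07, 2.916e-07, 2.916e-07, 2.916e-07, 5.832e-07]  ψ = [3, 3, 3, 1, 3]  (obs o_4=2)
t=5: δ = [1.166e-08, 3.499e-08, 8.748e-09, 2.333e-08, 5.249e-08]  ψ = [4, 4, 0, 4, 4]  (obs o_5=2)
backtrack: best end state = 4; path = [3, 2, 0, 3, 4, 4]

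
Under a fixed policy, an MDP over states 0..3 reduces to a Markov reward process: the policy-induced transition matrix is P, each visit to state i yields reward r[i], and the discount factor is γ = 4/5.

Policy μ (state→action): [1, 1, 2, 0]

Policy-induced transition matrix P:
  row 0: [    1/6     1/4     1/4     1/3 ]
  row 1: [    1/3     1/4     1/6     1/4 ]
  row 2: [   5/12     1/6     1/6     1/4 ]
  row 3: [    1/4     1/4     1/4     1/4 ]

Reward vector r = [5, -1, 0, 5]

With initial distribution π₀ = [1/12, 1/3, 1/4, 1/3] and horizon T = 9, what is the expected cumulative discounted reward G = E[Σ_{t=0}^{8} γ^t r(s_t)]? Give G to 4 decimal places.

G = 10.2659

t=0: π = [0.0833, 0.3333, 0.2500, 0.3333], E[r] = 1.7500, γ^t·E[r] = 1.750000, running G = 1.750000
t=1: π = [0.3125, 0.2292, 0.2014, 0.2569], E[r] = 2.6181, γ^t·E[r] = 2.094444, running G = 3.844444
t=2: π = [0.2766, 0.2332, 0.2141, 0.2760], E[r] = 2.5301, γ^t·E[r] = 1.619259, running G = 5.463704
t=3: π = [0.2821, 0.2322, 0.2127, 0.2731], E[r] = 2.5435, γ^t·E[r] = 1.302247, running G = 6.765951
t=4: π = [0.2813, 0.2323, 0.2129, 0.2735], E[r] = 2.5417, γ^t·E[r] = 1.041091, running G = 7.807042
t=5: π = [0.2814, 0.2323, 0.2129, 0.2734], E[r] = 2.5420, γ^t·E[r] = 0.832951, running G = 8.639993
t=6: π = [0.2814, 0.2323, 0.2129, 0.2735], E[r] = 2.5419, γ^t·E[r] = 0.666352, running G = 9.306345
t=7: π = [0.2814, 0.2323, 0.2129, 0.2734], E[r] = 2.5419, γ^t·E[r] = 0.533083, running G = 9.839427
t=8: π = [0.2814, 0.2323, 0.2129, 0.2734], E[r] = 2.5419, γ^t·E[r] = 0.426466, running G = 10.265893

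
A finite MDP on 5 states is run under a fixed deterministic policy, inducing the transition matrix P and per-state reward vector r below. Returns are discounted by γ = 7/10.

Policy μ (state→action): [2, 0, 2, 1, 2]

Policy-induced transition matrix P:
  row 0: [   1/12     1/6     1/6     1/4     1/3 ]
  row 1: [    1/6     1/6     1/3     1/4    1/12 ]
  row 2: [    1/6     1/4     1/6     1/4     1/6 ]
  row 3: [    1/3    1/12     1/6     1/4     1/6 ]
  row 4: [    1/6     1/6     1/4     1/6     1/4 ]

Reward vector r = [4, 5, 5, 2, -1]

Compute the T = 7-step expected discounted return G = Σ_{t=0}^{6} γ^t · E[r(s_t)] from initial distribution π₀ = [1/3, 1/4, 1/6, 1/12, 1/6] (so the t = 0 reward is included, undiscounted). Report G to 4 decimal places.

t=0: π = [0.3333, 0.2500, 0.1667, 0.0833, 0.1667], E[r] = 3.4167, γ^t·E[r] = 3.416667, running G = 3.416667
t=1: π = [0.1528, 0.1736, 0.2222, 0.2361, 0.2153], E[r] = 2.8472, γ^t·E[r] = 1.993056, running G = 5.409722
t=2: π = [0.1933, 0.1655, 0.2135, 0.2321, 0.1956], E[r] = 2.9369, γ^t·E[r] = 1.439091, running G = 6.848814
t=3: π = [0.1892, 0.1651, 0.2106, 0.2337, 0.2014], E[r] = 2.9013, γ^t·E[r] = 0.995157, running G = 7.843970
t=4: π = [0.1898, 0.1647, 0.2110, 0.2332, 0.2012], E[r] = 2.9031, γ^t·E[r] = 0.697042, running G = 8.541012
t=5: π = [0.1897, 0.1648, 0.2109, 0.2332, 0.2013], E[r] = 2.9025, γ^t·E[r] = 0.487823, running G = 9.028835
t=6: π = [0.1897, 0.1648, 0.2109, 0.2332, 0.2013], E[r] = 2.9026, γ^t·E[r] = 0.341491, running G = 9.370326

G = 9.3703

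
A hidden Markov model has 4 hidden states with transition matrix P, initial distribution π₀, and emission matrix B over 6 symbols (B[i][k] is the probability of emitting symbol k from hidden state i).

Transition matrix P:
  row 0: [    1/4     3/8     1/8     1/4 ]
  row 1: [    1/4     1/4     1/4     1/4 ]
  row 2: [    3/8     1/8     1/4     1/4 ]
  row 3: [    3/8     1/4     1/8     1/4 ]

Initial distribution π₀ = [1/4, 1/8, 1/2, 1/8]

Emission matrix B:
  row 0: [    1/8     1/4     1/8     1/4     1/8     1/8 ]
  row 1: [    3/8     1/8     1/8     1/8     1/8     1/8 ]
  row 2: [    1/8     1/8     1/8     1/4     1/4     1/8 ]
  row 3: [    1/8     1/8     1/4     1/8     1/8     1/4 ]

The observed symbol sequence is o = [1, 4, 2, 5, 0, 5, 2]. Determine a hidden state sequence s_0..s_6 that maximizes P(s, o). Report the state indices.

path = [2, 2, 3, 0, 1, 3, 3]

t=0: δ = [6.250e-02, 1.562e-02, 6.250e-02, 1.562e-02]  (obs o_0=1)
t=1: δ = [2.930e-03, 2.930e-03, 3.906e-03, 1.953e-03]  ψ = [2, 0, 2, 0]  (obs o_1=4)
t=2: δ = [1.831e-04, 1.373e-04, 1.221e-04, 2.441e-04]  ψ = [2, 0, 2, 2]  (obs o_2=2)
t=3: δ = [1.144e-05, 8.583e-06, 4.292e-06, 1.526e-05]  ψ = [3, 0, 1, 3]  (obs o_3=5)
t=4: δ = [7.153e-07, 1.609e-06, 2.682e-07, 4.768e-07]  ψ = [3, 0, 1, 3]  (obs o_4=0)
t=5: δ = [5.029e-08, 5.029e-08, 5.029e-08, 1.006e-07]  ψ = [1, 1, 1, 1]  (obs o_5=5)
t=6: δ = [4.715e-09, 3.143e-09, 1.572e-09, 6.286e-09]  ψ = [3, 3, 1, 3]  (obs o_6=2)
backtrack: best end state = 3; path = [2, 2, 3, 0, 1, 3, 3]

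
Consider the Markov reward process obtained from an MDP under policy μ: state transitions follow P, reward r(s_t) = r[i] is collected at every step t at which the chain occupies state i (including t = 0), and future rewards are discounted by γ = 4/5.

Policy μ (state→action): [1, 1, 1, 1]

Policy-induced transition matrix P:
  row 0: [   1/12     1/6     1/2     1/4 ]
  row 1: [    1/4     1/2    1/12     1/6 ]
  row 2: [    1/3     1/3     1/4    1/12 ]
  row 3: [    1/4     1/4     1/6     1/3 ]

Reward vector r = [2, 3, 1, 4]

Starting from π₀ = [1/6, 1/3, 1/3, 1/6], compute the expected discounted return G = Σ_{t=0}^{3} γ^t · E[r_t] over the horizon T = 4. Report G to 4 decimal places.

G = 7.1967

t=0: π = [0.1667, 0.3333, 0.3333, 0.1667], E[r] = 2.3333, γ^t·E[r] = 2.333333, running G = 2.333333
t=1: π = [0.2500, 0.3472, 0.2222, 0.1806], E[r] = 2.4861, γ^t·E[r] = 1.988889, running G = 4.322222
t=2: π = [0.2269, 0.3345, 0.2396, 0.1991], E[r] = 2.4931, γ^t·E[r] = 1.595556, running G = 5.917778
t=3: π = [0.2322, 0.3347, 0.2344, 0.1988], E[r] = 2.4979, γ^t·E[r] = 1.278914, running G = 7.196691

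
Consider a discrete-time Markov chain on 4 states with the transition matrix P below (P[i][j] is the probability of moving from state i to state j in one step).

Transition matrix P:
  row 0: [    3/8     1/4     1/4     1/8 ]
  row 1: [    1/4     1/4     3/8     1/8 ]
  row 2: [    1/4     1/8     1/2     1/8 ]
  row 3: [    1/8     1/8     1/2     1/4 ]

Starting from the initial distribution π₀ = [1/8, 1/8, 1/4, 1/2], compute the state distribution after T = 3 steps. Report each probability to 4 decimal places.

π = [0.2629, 0.1777, 0.4158, 0.1436]

t=0: π = [0.1250, 0.1250, 0.2500, 0.5000]
t=1: π = [0.2031, 0.1563, 0.4531, 0.1875]
t=2: π = [0.2520, 0.1699, 0.4297, 0.1484]
t=3: π = [0.2629, 0.1777, 0.4158, 0.1436]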